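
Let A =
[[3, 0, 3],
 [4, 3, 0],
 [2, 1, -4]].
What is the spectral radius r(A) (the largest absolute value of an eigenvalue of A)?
r(A) = sqrt(84)/2 ≈ 4.5826

The eigenvalues of A are the roots of its characteristic polynomial. With M = A (coefficients from the trace, the sum of principal 2x2 minors, and det A):
  p(λ) = det(λ I - M) = λ^3 - 2λ^2 - 21λ + 42.
By the rational root theorem any rational root is an integer divisor of 42. Testing λ = 2: p(2) = 8 - 8 - 42 + 42 = 0, so λ = 2 is a root. Dividing out (λ - 2) leaves p(λ) = (λ - 2)(λ^2 - 21). For λ^2 - 21 the discriminant is 84. It is nonnegative but not a perfect square, so the roots are real and irrational: λ = ± sqrt(84)/2 ≈ 4.5826, -4.5826.
Thus the eigenvalues (to 4 decimals) are 4.5826 (modulus 4.5826); -4.5826 (modulus 4.5826); 2 (modulus 2). The spectral radius is the largest modulus: r(A) = sqrt(84)/2 ≈ 4.5826. (Cross-check: r(A) ≤ ||A||_2 ≈ 6.0422; equality holds whenever A is normal, though it can also hold for some non-normal A.)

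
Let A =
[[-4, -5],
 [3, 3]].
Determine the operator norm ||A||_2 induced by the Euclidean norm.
||A||_2 = sqrt((59 + sqrt(3445))/2) ≈ 7.6712 (= sqrt(largest eigenvalue of A^T A))

||A||_2 = sigma_max(A) = sqrt(lambda_max(A^T A)). Form the symmetric matrix M = A^T A =
[[25, 29],
 [29, 34]].
Its characteristic polynomial (trace, determinant of M give the coefficients) is
  p(λ) = det(λ I - M) = λ^2 - 59λ + 9.
For λ^2 - 59λ + 9 the discriminant is 3445. It is nonnegative but not a perfect square, so the roots are real and irrational: λ = (59 ± sqrt(3445))/2 ≈ 58.8471, 0.1529.
So the eigenvalues of A^T A are ≈ 0.1529, 58.8471 (all ≥ 0, as they must be for A^T A). The largest is λ_max = (59 + sqrt(3445))/2 ≈ 58.8471, hence ||A||_2 = sqrt(λ_max) = sqrt((59 + sqrt(3445))/2) ≈ 7.6712.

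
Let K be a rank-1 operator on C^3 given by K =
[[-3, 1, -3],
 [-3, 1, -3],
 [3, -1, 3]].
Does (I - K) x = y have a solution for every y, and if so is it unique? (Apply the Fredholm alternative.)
(I - K) is singular (det(I - K) = 0, i.e. 1 ∈ sigma(K)). (I - K) x = y is solvable iff y ⊥ ker((I - K)^*) = span{(-3, 1, -3)}, i.e. iff -3y_1 + y_2 - 3y_3 = 0. When solvable, the solutions are x = y + c·(1, 1, -1), c arbitrary (ker(I - K) = span{(1, 1, -1)}, dimension 1).

K has rank 1, so it is an outer product K = u v^T: every row of K is a multiple of one row vector. Reading off the entries, u = (1, 1, -1) and v = (-3, 1, -3) (row i of K equals u_i·v^T). A rank-one matrix u v^T satisfies K u = u (v·u) and kills the (2)-dimensional subspace v^⊥, so its characteristic polynomial is lambda^2 (lambda - v·u) with v·u = tr K = 1. Hence the eigenvalues of I - K are 1 (multiplicity 2) and 1 - (1) = 0, so det(I - K) = 0. (Direct check: I - K =
[[4, -1, 3],
 [3, 0, 3],
 [-3, 1, -2]]
has determinant 0.) So 1 is an eigenvalue of K and (I - K) is not invertible. The finite-dimensional Fredholm alternative says: either (I - K) is invertible, or ker(I - K) ≠ {0} and then range(I - K) = ker((I - K)^*)^⊥, with dim ker(I - K) = dim ker((I - K)^*). We are in the second case, so we need both kernels. Kernel of I - K: (I - K) u = u - u (v·u) = u - u = 0, so ker(I - K) = span{u} = span{(1, 1, -1)} (it is exactly 1-dimensional because rank(I - K) = 2). Kernel of the adjoint: K is real, so (I - K)^* = I - K^T = I - v u^T, and (I - v u^T) v = v - v (u·v) = 0; hence ker((I - K)^*) = span{v} = span{(-3, 1, -3)}. Therefore (I - K) x = y is solvable iff <y, v> = 0, i.e. iff -3y_1 + y_2 - 3y_3 = 0. When this holds, K y = u (v·y) = 0, so (I - K) y = y and x = y is a particular solution; the full solution set is the line x = y + c·u = y + c·(1, 1, -1), c ∈ C.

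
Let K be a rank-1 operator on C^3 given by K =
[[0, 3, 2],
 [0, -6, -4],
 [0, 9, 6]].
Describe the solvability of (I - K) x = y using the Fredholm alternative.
(I - K) is invertible (det(I - K) = 1 ≠ 0), so for every y in C^3 the equation (I - K) x = y has a unique solution.

K has rank 1, so it is an outer product K = u v^T: every row of K is a multiple of one row vector. Reading off the entries, u = (1, -2, 3) and v = (0, 3, 2) (row i of K equals u_i·v^T). A rank-one matrix u v^T satisfies K u = u (v·u) and kills the (2)-dimensional subspace v^⊥, so its characteristic polynomial is lambda^2 (lambda - v·u) with v·u = tr K = 0. Hence the eigenvalues of I - K are 1 (multiplicity 2) and 1 - (0) = 1, so det(I - K) = 1. (Direct check: I - K =
[[1, -3, -2],
 [0, 7, 4],
 [0, -9, -5]]
has determinant 1.) The finite-dimensional Fredholm alternative says: either (I - K) is invertible, or ker(I - K) ≠ {0} and then range(I - K) = ker((I - K)^*)^⊥, with dim ker(I - K) = dim ker((I - K)^*). Since det(I - K) ≠ 0, 1 is not an eigenvalue of K and ker(I - K) = {0}, so we are in the first case: for every y there is a unique x = (I - K)^(-1) y. Explicitly, by the Sherman–Morrison formula, (I - u v^T)^(-1) = I + u v^T/(1 - v·u), i.e. (I - K)^(-1) = I + K.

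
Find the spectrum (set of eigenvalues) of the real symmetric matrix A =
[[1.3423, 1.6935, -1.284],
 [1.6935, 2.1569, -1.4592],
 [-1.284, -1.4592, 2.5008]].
sigma(A) ≈ {0, 1, 5}

A is real symmetric, so its spectrum consists of real eigenvalues. Expanding the characteristic polynomial of the displayed matrix gives
  det(λ I - A) = p(λ) = λ^3 + (-6)λ^2 + (5)λ + (0).
Solving p(λ) = 0 yields eigenvalues ≈ 0, 1, 5. (A is shown rounded to 4 decimals, so these recover the underlying integer eigenvalues to within that precision.)
Verification: the trace of A = 6 equals the sum of eigenvalues 6, and det(A) ≈ 0.0000 matches the eigenvalue product 0.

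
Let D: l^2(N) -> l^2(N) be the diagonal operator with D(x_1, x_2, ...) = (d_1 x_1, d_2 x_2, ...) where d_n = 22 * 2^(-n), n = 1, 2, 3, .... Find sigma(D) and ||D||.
sigma(D) = {22 * 2^(-n) : n ≥ 1} ∪ {0}; ||D|| = 11

A bounded diagonal operator on l^2 with diagonal entries d_n has spectrum equal to the closure of {d_n : n ≥ 1}: every d_n is an eigenvalue (with eigenvector e_n), so {d_n} ⊂ sigma(D); the spectrum is closed, so its closure is too; and for lambda not in the closure, (D - lambda I) has bounded inverse (the diagonal entries 1/(d_n - lambda) are bounded). For our sequence d_n = 22 * 2^(-n), n = 1, 2, 3, ...:
  - {d_n} = {22 * 2^(-n) : n ≥ 1}; the only limit point is 0
  - closure = {22 * 2^(-n) : n ≥ 1} ∪ {0}
For the norm: a diagonal operator has ||D|| = sup_n |d_n|. Here d_n = 22 * 2^(-n) is positive and decreasing, so sup_n |d_n| = d_1 = 22/2 = 11. So ||D|| = 11.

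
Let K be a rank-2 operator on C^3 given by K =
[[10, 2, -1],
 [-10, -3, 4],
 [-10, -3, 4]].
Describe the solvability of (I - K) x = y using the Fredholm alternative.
(I - K) is invertible (det(I - K) = 10 ≠ 0), so for every y in C^3 the equation (I - K) x = y has a unique solution.

K has rank 2 and factors as K = U V^T = u1 v1^T + u2 v2^T with u1 = (3, -2, -2), v1 = (2, 0, 1), u2 = (2, -3, -3), v2 = (2, 1, -2) (multiplying out reproduces the displayed K). The nonzero eigenvalues of U V^T coincide with those of the 2 x 2 matrix G = V^T U = [[v1·u1, v1·u2], [v2·u1, v2·u2]] = [[4, 1], [8, 7]], and by the Sylvester determinant identity det(I_3 - U V^T) = det(I_2 - V^T U) = det([[-3, -1], [-8, -6]]) = (-3)(-6) - (-1)(-8) = 10. (Direct check: I - K =
[[-9, -2, 1],
 [10, 4, -4],
 [10, 3, -3]]
has determinant 10.) The finite-dimensional Fredholm alternative says: either (I - K) is invertible, or ker(I - K) ≠ {0} and then range(I - K) = ker((I - K)^*)^⊥, with dim ker(I - K) = dim ker((I - K)^*). Since det(I - K) ≠ 0, 1 is not an eigenvalue of K and ker(I - K) = {0}, so we are in the first case: for every y there is a unique x = (I - K)^(-1) y. (Explicitly, by the Woodbury identity, (I - U V^T)^(-1) = I + U (I_2 - G)^(-1) V^T.)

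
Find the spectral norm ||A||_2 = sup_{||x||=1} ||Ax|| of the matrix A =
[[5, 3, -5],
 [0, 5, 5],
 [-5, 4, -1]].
||A||_2 ≈ 8.5515 (= sqrt(largest eigenvalue of A^T A))

||A||_2 = sigma_max(A) = sqrt(lambda_max(A^T A)). Form the symmetric matrix M = A^T A =
[[50, -5, -20],
 [-5, 50, 6],
 [-20, 6, 51]].
Its characteristic polynomial (trace, sum of principal 2x2 minors, determinant of M give the coefficients) is
  p(λ) = det(λ I - M) = λ^3 - 151λ^2 + 7139λ - 105625.
No integer candidate from the rational root theorem (±divisors of 105625) is a root, so the roots are irrational. The cubic discriminant is Δ = 345069520 > 0, so there are three distinct real roots. p(30) = -355 and p(31) = 364 have opposite signs, so a root lies in (30, 31); Newton's method refines it to λ ≈ 30.4731. p(47) = 172 and p(48) = -265 have opposite signs, so a root lies in (47, 48); Newton's method refines it to λ ≈ 47.3983. p(73) = -140 and p(74) = 1009 have opposite signs, so a root lies in (73, 74); Newton's method refines it to λ ≈ 73.1286. Check (Vieta): the three roots sum to 151, matching tr M = 151.
So the eigenvalues of A^T A are ≈ 30.4731, 47.3983, 73.1286 (all ≥ 0, as they must be for A^T A). The largest is λ_max ≈ 73.1286, hence ||A||_2 = sqrt(λ_max) ≈ 8.5515.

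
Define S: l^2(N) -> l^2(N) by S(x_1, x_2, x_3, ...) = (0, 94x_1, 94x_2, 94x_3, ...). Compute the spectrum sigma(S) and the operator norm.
sigma(S) = closed disk {z in C : |z| ≤ 94}; ||S|| = 94

Note S = 94·U where U is the unit right shift (U x)_k = x_{k-1} (with x_0 := 0); so ||S|| = 94||U|| and sigma(S) = 94·sigma(U). ||S x||^2 = sum_{k≥1} |94x_k|^2 = 8836||x||^2, so ||S|| = 94 and sigma(S) ⊂ {|z| ≤ 94}. For any |lambda| < 94, the equation (S - lambda I) x = 0 forces x_1 = 0, then 94x_k = lambda x_{k+1} ⇒ x = 0, so S has no eigenvalues. But (S - lambda I) is not surjective for |lambda| < 94: solving (S - lambda I) x = e_1 would require x_n proportional to (lambda/94)^(-n), which is not in l^2. So every |lambda| < 94 lies in the residual spectrum. The boundary |lambda| = 94 is in the approximate point spectrum (the spectrum is closed). Hence sigma(S) is the closed disk of radius 94.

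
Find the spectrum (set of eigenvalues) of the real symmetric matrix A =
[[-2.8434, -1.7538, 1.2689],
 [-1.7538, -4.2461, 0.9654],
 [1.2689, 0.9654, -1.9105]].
sigma(A) ≈ {-6, -2, -1}

A is real symmetric, so its spectrum consists of real eigenvalues. Expanding the characteristic polynomial of the displayed matrix gives
  det(λ I - A) = p(λ) = λ^3 + (9)λ^2 + (20)λ + (12).
Solving p(λ) = 0 yields eigenvalues ≈ -6, -2, -1. (A is shown rounded to 4 decimals, so these recover the underlying integer eigenvalues to within that precision.)
Verification: the trace of A = -9 equals the sum of eigenvalues -9, and det(A) ≈ -11.9999 matches the eigenvalue product -12.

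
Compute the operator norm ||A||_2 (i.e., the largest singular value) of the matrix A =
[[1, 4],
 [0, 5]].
||A||_2 = sqrt((42 + sqrt(1664))/2) ≈ 6.434 (= sqrt(largest eigenvalue of A^T A))

||A||_2 = sigma_max(A) = sqrt(lambda_max(A^T A)). Form the symmetric matrix M = A^T A =
[[1, 4],
 [4, 41]].
Its characteristic polynomial (trace, determinant of M give the coefficients) is
  p(λ) = det(λ I - M) = λ^2 - 42λ + 25.
For λ^2 - 42λ + 25 the discriminant is 1664. It is nonnegative but not a perfect square, so the roots are real and irrational: λ = (42 ± sqrt(1664))/2 ≈ 41.3961, 0.6039.
So the eigenvalues of A^T A are ≈ 0.6039, 41.3961 (all ≥ 0, as they must be for A^T A). The largest is λ_max = (42 + sqrt(1664))/2 ≈ 41.3961, hence ||A||_2 = sqrt(λ_max) = sqrt((42 + sqrt(1664))/2) ≈ 6.434.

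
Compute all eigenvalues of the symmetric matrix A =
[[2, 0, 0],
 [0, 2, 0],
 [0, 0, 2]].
sigma(A) ≈ {2} (2 with multiplicity 3)

A is real symmetric, so its spectrum consists of real eigenvalues. Expanding the characteristic polynomial of the displayed matrix gives
  det(λ I - A) = p(λ) = λ^3 + (-6)λ^2 + (12)λ + (-8).
Solving p(λ) = 0 yields eigenvalues ≈ 2, 2, 2. (A is shown rounded to 4 decimals, so these recover the underlying integer eigenvalues to within that precision.)
Verification: the trace of A = 6 equals the sum of eigenvalues 6, and det(A) ≈ 8.0000 matches the eigenvalue product 8.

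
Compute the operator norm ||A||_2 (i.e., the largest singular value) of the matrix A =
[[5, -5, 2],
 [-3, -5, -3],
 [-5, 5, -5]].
||A||_2 ≈ 11.1996 (= sqrt(largest eigenvalue of A^T A))

||A||_2 = sigma_max(A) = sqrt(lambda_max(A^T A)). Form the symmetric matrix M = A^T A =
[[59, -35, 44],
 [-35, 75, -20],
 [44, -20, 38]].
Its characteristic polynomial (trace, sum of principal 2x2 minors, determinant of M give the coefficients) is
  p(λ) = det(λ I - M) = λ^3 - 172λ^2 + 5956λ - 14400.
No integer candidate from the rational root theorem (±divisors of 14400) is a root, so the roots are irrational. The cubic discriminant is Δ = 171169320960 > 0, so there are three distinct real roots. p(2) = -3168 and p(3) = 1947 have opposite signs, so a root lies in (2, 3); Newton's method refines it to λ ≈ 2.6117. p(43) = 3187 and p(44) = -144 have opposite signs, so a root lies in (43, 44); Newton's method refines it to λ ≈ 43.9573. p(125) = -4275 and p(126) = 5760 have opposite signs, so a root lies in (125, 126); Newton's method refines it to λ ≈ 125.431. Check (Vieta): the three roots sum to 172, matching tr M = 172.
So the eigenvalues of A^T A are ≈ 2.6117, 43.9573, 125.431 (all ≥ 0, as they must be for A^T A). The largest is λ_max ≈ 125.431, hence ||A||_2 = sqrt(λ_max) ≈ 11.1996.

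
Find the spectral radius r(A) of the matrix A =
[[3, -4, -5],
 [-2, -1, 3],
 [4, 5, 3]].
r(A) ≈ 5.3263

The eigenvalues of A are the roots of its characteristic polynomial. With M = A (coefficients from the trace, the sum of principal 2x2 minors, and det A):
  p(λ) = det(λ I - M) = λ^3 - 5λ^2 + 96.
No integer candidate from the rational root theorem (±divisors of 96) is a root, so the roots are irrational. The cubic discriminant is Δ = -200832 < 0, so there is one real root and a complex-conjugate pair. p(-4) = -48 and p(-3) = 24 have opposite signs, so a root lies in (-4, -3); Newton's method refines it to λ ≈ -3.3839. Dividing out (λ - (-3.3839)) leaves approximately λ^2 - 8.3839λ + 28.3699. For λ^2 - 8.3839λ + 28.3699 the discriminant is -43.1904. It is negative, so the remaining roots are the complex-conjugate pair λ ≈ 4.1919 ± 3.286i. Their product equals the constant term, so |λ|^2 ≈ 28.3699 and |λ| ≈ 5.3263.
Thus the eigenvalues (to 4 decimals) are -3.3839 (modulus 3.3839); 4.1919 ± 3.286i (modulus 5.3263). The spectral radius is the largest modulus: r(A) ≈ 5.3263. (Cross-check: r(A) ≤ ||A||_2 ≈ 8.6321; equality holds whenever A is normal, though it can also hold for some non-normal A.)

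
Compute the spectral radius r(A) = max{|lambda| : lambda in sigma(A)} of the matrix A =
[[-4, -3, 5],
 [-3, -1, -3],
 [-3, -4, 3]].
r(A) ≈ 4.432

The eigenvalues of A are the roots of its characteristic polynomial. With M = A (coefficients from the trace, the sum of principal 2x2 minors, and det A):
  p(λ) = det(λ I - M) = λ^3 + 2λ^2 - 17λ - 51.
No integer candidate from the rational root theorem (±divisors of 51) is a root, so the roots are irrational. The cubic discriminant is Δ = -16575 < 0, so there is one real root and a complex-conjugate pair. p(4) = -23 and p(5) = 39 have opposite signs, so a root lies in (4, 5); Newton's method refines it to λ ≈ 4.432. Dividing out (λ - (4.432)) leaves approximately λ^2 + 6.432λ + 11.5071. For λ^2 + 6.432λ + 11.5071 the discriminant is -4.6572. It is negative, so the remaining roots are the complex-conjugate pair λ ≈ -3.216 ± 1.079i. Their product equals the constant term, so |λ|^2 ≈ 11.5071 and |λ| ≈ 3.3922.
Thus the eigenvalues (to 4 decimals) are 4.432 (modulus 4.432); -3.216 ± 1.079i (modulus 3.3922). The spectral radius is the largest modulus: r(A) ≈ 4.432. (Cross-check: r(A) ≤ ||A||_2 ≈ 9.0506; equality holds whenever A is normal, though it can also hold for some non-normal A.)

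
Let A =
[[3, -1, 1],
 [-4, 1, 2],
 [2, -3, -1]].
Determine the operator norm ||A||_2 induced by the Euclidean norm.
||A||_2 ≈ 6.1522 (= sqrt(largest eigenvalue of A^T A))

||A||_2 = sigma_max(A) = sqrt(lambda_max(A^T A)). Form the symmetric matrix M = A^T A =
[[29, -13, -7],
 [-13, 11, 4],
 [-7, 4, 6]].
Its characteristic polynomial (trace, sum of principal 2x2 minors, determinant of M give the coefficients) is
  p(λ) = det(λ I - M) = λ^3 - 46λ^2 + 325λ - 625.
No integer candidate from the rational root theorem (±divisors of 625) is a root, so the roots are irrational. The cubic discriminant is Δ = 490625 > 0, so there are three distinct real roots. p(3) = -37 and p(4) = 3 have opposite signs, so a root lies in (3, 4); Newton's method refines it to λ ≈ 3.7681. p(4) = 3 and p(5) = -25 have opposite signs, so a root lies in (4, 5); Newton's method refines it to λ ≈ 4.3822. p(37) = -921 and p(38) = 173 have opposite signs, so a root lies in (37, 38); Newton's method refines it to λ ≈ 37.8497. Check (Vieta): the three roots sum to 46, matching tr M = 46.
So the eigenvalues of A^T A are ≈ 3.7681, 4.3822, 37.8497 (all ≥ 0, as they must be for A^T A). The largest is λ_max ≈ 37.8497, hence ||A||_2 = sqrt(λ_max) ≈ 6.1522.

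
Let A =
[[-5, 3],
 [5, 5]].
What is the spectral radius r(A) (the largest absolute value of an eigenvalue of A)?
r(A) = sqrt(160)/2 ≈ 6.3246

The eigenvalues of A are the roots of its characteristic polynomial. With M = A (coefficients from the trace and determinant):
  p(λ) = det(λ I - M) = λ^2 - 40.
For λ^2 - 40 the discriminant is 160. It is nonnegative but not a perfect square, so the roots are real and irrational: λ = ± sqrt(160)/2 ≈ 6.3246, -6.3246.
Thus the eigenvalues (to 4 decimals) are 6.3246 (modulus 6.3246); -6.3246 (modulus 6.3246). The spectral radius is the largest modulus: r(A) = sqrt(160)/2 ≈ 6.3246. (Cross-check: r(A) ≤ ||A||_2 ≈ 7.4031; equality holds whenever A is normal, though it can also hold for some non-normal A.)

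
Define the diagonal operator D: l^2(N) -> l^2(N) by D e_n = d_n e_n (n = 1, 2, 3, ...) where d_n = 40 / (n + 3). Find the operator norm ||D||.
||D|| = 10 (attained at n = 1)

For D diagonal, ||D|| = sup_n |d_n| = sup_n 40/(n + 3). This is positive and strictly decreasing in n, so the supremum is attained at n = 1: d_1 = 40/(1 + 3) = 10. Hence ||D|| = 10.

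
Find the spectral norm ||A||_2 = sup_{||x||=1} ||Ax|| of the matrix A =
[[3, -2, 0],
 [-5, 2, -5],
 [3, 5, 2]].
||A||_2 ≈ 8.234 (= sqrt(largest eigenvalue of A^T A))

||A||_2 = sigma_max(A) = sqrt(lambda_max(A^T A)). Form the symmetric matrix M = A^T A =
[[43, -1, 31],
 [-1, 33, 0],
 [31, 0, 29]].
Its characteristic polynomial (trace, sum of principal 2x2 minors, determinant of M give the coefficients) is
  p(λ) = det(λ I - M) = λ^3 - 105λ^2 + 2661λ - 9409.
No integer candidate from the rational root theorem (±divisors of 9409) is a root, so the roots are irrational. The cubic discriminant is Δ = 4059755424 > 0, so there are three distinct real roots. p(4) = -381 and p(5) = 1396 have opposite signs, so a root lies in (4, 5); Newton's method refines it to λ ≈ 4.206. p(32) = 991 and p(33) = -4 have opposite signs, so a root lies in (32, 33); Newton's method refines it to λ ≈ 32.996. p(67) = -1704 and p(68) = 451 have opposite signs, so a root lies in (67, 68); Newton's method refines it to λ ≈ 67.798. Check (Vieta): the three roots sum to 105, matching tr M = 105.
So the eigenvalues of A^T A are ≈ 4.206, 32.996, 67.798 (all ≥ 0, as they must be for A^T A). The largest is λ_max ≈ 67.798, hence ||A||_2 = sqrt(λ_max) ≈ 8.234.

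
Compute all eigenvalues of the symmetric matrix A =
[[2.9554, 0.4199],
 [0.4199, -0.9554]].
sigma(A) ≈ {-1, 3}

A is real symmetric, so its spectrum consists of real eigenvalues. Expanding the characteristic polynomial of the displayed matrix gives
  det(λ I - A) = p(λ) = λ^2 + (-2)λ + (-3).
Solving p(λ) = 0 yields eigenvalues ≈ -1, 3. (A is shown rounded to 4 decimals, so these recover the underlying integer eigenvalues to within that precision.)
Verification: the trace of A = 2 equals the sum of eigenvalues 2, and det(A) ≈ -2.9999 matches the eigenvalue product -3.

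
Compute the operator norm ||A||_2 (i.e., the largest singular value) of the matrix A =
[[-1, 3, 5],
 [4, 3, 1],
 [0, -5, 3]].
||A||_2 ≈ 6.8113 (= sqrt(largest eigenvalue of A^T A))

||A||_2 = sigma_max(A) = sqrt(lambda_max(A^T A)). Form the symmetric matrix M = A^T A =
[[17, 9, -1],
 [9, 43, 3],
 [-1, 3, 35]].
Its characteristic polynomial (trace, sum of principal 2x2 minors, determinant of M give the coefficients) is
  p(λ) = det(λ I - M) = λ^3 - 95λ^2 + 2740λ - 22500.
No integer candidate from the rational root theorem (±divisors of 22500) is a root, so the roots are irrational. The cubic discriminant is Δ = 61794000 > 0, so there are three distinct real roots. p(14) = -16 and p(15) = 600 have opposite signs, so a root lies in (14, 15); Newton's method refines it to λ ≈ 14.024. p(34) = 144 and p(35) = -100 have opposite signs, so a root lies in (34, 35); Newton's method refines it to λ ≈ 34.5816. p(46) = -144 and p(47) = 248 have opposite signs, so a root lies in (46, 47); Newton's method refines it to λ ≈ 46.3944. Check (Vieta): the three roots sum to 95, matching tr M = 95.
So the eigenvalues of A^T A are ≈ 14.024, 34.5816, 46.3944 (all ≥ 0, as they must be for A^T A). The largest is λ_max ≈ 46.3944, hence ||A||_2 = sqrt(λ_max) ≈ 6.8113.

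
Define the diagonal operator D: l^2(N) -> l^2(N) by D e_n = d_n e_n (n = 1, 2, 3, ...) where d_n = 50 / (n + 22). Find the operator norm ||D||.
||D|| = 50/23 (attained at n = 1)

For D diagonal, ||D|| = sup_n |d_n| = sup_n 50/(n + 22). This is positive and strictly decreasing in n, so the supremum is attained at n = 1: d_1 = 50/(1 + 22) = 50/23. Hence ||D|| = 50/23.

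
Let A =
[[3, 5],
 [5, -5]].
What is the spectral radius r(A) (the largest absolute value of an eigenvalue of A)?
r(A) = (2 + sqrt(164))/2 ≈ 7.4031

The eigenvalues of A are the roots of its characteristic polynomial. With M = A (coefficients from the trace and determinant):
  p(λ) = det(λ I - M) = λ^2 + 2λ - 40.
For λ^2 + 2λ - 40 the discriminant is 164. It is nonnegative but not a perfect square, so the roots are real and irrational: λ = (-2 ± sqrt(164))/2 ≈ 5.4031, -7.4031.
Thus the eigenvalues (to 4 decimals) are 5.4031 (modulus 5.4031); -7.4031 (modulus 7.4031). The spectral radius is the largest modulus: r(A) = (2 + sqrt(164))/2 ≈ 7.4031. (Cross-check: r(A) ≤ ||A||_2 ≈ 7.4031; equality holds whenever A is normal, though it can also hold for some non-normal A.)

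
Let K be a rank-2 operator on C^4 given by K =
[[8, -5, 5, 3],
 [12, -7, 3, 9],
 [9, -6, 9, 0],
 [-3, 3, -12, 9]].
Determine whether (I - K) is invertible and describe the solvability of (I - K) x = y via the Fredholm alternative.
(I - K) is invertible (det(I - K) = 40 ≠ 0), so for every y in C^4 the equation (I - K) x = y has a unique solution.

K has rank 2 and factors as K = U V^T = u1 v1^T + u2 v2^T with u1 = (-2, -2, -3, 3), v1 = (-3, 2, -3, 0), u2 = (-1, -3, 0, -3), v2 = (-2, 1, 1, -3) (multiplying out reproduces the displayed K). The nonzero eigenvalues of U V^T coincide with those of the 2 x 2 matrix G = V^T U = [[v1·u1, v1·u2], [v2·u1, v2·u2]] = [[11, -3], [-10, 8]], and by the Sylvester determinant identity det(I_4 - U V^T) = det(I_2 - V^T U) = det([[-10, 3], [10, -7]]) = (-10)(-7) - (3)(10) = 40. (Direct check: I - K =
[[-7, 5, -5, -3],
 [-12, 8, -3, -9],
 [-9, 6, -8, 0],
 [3, -3, 12, -8]]
has determinant 40.) The finite-dimensional Fredholm alternative says: either (I - K) is invertible, or ker(I - K) ≠ {0} and then range(I - K) = ker((I - K)^*)^⊥, with dim ker(I - K) = dim ker((I - K)^*). Since det(I - K) ≠ 0, 1 is not an eigenvalue of K and ker(I - K) = {0}, so we are in the first case: for every y there is a unique x = (I - K)^(-1) y. (Explicitly, by the Woodbury identity, (I - U V^T)^(-1) = I + U (I_2 - G)^(-1) V^T.)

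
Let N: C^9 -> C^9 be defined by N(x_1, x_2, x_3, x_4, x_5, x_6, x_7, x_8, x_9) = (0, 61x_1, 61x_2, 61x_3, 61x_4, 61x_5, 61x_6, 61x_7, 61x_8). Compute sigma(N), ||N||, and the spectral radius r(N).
sigma(N) = {0}; ||N|| = 61; r(N) = 0. (N is nilpotent with N^9 = 0.)

On C^9, N is a strictly lower-triangular matrix with 61 on the subdiagonal and zeros elsewhere, so its characteristic polynomial is lambda^9 and every eigenvalue is 0: sigma(N) = {0}. For the operator norm, N e_i = 61e_{i+1} for i = 1, ..., 8 and N e_9 = 0, so the singular values of N are 61 (with multiplicity 8) and 0; hence ||N|| = 61. The spectral radius r(N) = max|lambda| = 0. Note ||N|| > r(N) — characteristic of non-normal nilpotent operators. Indeed N^9 = 0.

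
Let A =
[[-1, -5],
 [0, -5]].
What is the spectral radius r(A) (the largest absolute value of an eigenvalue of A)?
r(A) = 5

The eigenvalues of A are the roots of its characteristic polynomial. With M = A (coefficients from the trace and determinant):
  p(λ) = det(λ I - M) = λ^2 + 6λ + 5.
For λ^2 + 6λ + 5 the discriminant is 16. It is a perfect square (4^2), so the roots are rational: λ = (-6 ± 4)/2 = -1, -5.
Thus the eigenvalues (to 4 decimals) are -1 (modulus 1); -5 (modulus 5). The spectral radius is the largest modulus: r(A) = 5. (Cross-check: r(A) ≤ ||A||_2 ≈ 7.1067; equality holds whenever A is normal, though it can also hold for some non-normal A.)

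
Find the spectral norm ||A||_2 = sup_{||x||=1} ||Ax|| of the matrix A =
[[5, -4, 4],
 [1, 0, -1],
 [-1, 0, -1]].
||A||_2 = sqrt((59 + sqrt(3353))/2) ≈ 7.6454 (= sqrt(largest eigenvalue of A^T A))

||A||_2 = sigma_max(A) = sqrt(lambda_max(A^T A)). Form the symmetric matrix M = A^T A =
[[27, -20, 20],
 [-20, 16, -16],
 [20, -16, 18]].
Its characteristic polynomial (trace, sum of principal 2x2 minors, determinant of M give the coefficients) is
  p(λ) = det(λ I - M) = λ^3 - 61λ^2 + 150λ - 64.
By the rational root theorem any rational root is an integer divisor of 64. Testing λ = 2: p(2) = 8 - 244 + 300 - 64 = 0, so λ = 2 is a root. Dividing out (λ - 2) leaves p(λ) = (λ - 2)(λ^2 - 59λ + 32). For λ^2 - 59λ + 32 the discriminant is 3353. It is nonnegative but not a perfect square, so the roots are real and irrational: λ = (59 ± sqrt(3353))/2 ≈ 58.4525, 0.5475.
So the eigenvalues of A^T A are ≈ 0.5475, 2, 58.4525 (all ≥ 0, as they must be for A^T A). The largest is λ_max = (59 + sqrt(3353))/2 ≈ 58.4525, hence ||A||_2 = sqrt(λ_max) = sqrt((59 + sqrt(3353))/2) ≈ 7.6454.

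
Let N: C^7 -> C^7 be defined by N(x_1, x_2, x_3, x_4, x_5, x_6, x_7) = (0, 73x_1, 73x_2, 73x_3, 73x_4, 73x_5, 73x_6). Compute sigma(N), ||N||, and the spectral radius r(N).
sigma(N) = {0}; ||N|| = 73; r(N) = 0. (N is nilpotent with N^7 = 0.)

On C^7, N is a strictly lower-triangular matrix with 73 on the subdiagonal and zeros elsewhere, so its characteristic polynomial is lambda^7 and every eigenvalue is 0: sigma(N) = {0}. For the operator norm, N e_i = 73e_{i+1} for i = 1, ..., 6 and N e_7 = 0, so the singular values of N are 73 (with multiplicity 6) and 0; hence ||N|| = 73. The spectral radius r(N) = max|lambda| = 0. Note ||N|| > r(N) — characteristic of non-normal nilpotent operators. Indeed N^7 = 0.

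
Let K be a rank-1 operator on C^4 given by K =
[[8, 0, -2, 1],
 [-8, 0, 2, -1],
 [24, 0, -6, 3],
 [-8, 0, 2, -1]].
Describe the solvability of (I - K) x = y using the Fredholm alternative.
(I - K) is singular (det(I - K) = 0, i.e. 1 ∈ sigma(K)). (I - K) x = y is solvable iff y ⊥ ker((I - K)^*) = span{(8, 0, -2, 1)}, i.e. iff 8y_1 - 2y_3 + y_4 = 0. When solvable, the solutions are x = y + c·(1, -1, 3, -1), c arbitrary (ker(I - K) = span{(1, -1, 3, -1)}, dimension 1).

K has rank 1, so it is an outer product K = u v^T: every row of K is a multiple of one row vector. Reading off the entries, u = (1, -1, 3, -1) and v = (8, 0, -2, 1) (row i of K equals u_i·v^T). A rank-one matrix u v^T satisfies K u = u (v·u) and kills the (3)-dimensional subspace v^⊥, so its characteristic polynomial is lambda^3 (lambda - v·u) with v·u = tr K = 1. Hence the eigenvalues of I - K are 1 (multiplicity 3) and 1 - (1) = 0, so det(I - K) = 0. (Direct check: I - K =
[[-7, 0, 2, -1],
 [8, 1, -2, 1],
 [-24, 0, 7, -3],
 [8, 0, -2, 2]]
has determinant 0.) So 1 is an eigenvalue of K and (I - K) is not invertible. The finite-dimensional Fredholm alternative says: either (I - K) is invertible, or ker(I - K) ≠ {0} and then range(I - K) = ker((I - K)^*)^⊥, with dim ker(I - K) = dim ker((I - K)^*). We are in the second case, so we need both kernels. Kernel of I - K: (I - K) u = u - u (v·u) = u - u = 0, so ker(I - K) = span{u} = span{(1, -1, 3, -1)} (it is exactly 1-dimensional because rank(I - K) = 3). Kernel of the adjoint: K is real, so (I - K)^* = I - K^T = I - v u^T, and (I - v u^T) v = v - v (u·v) = 0; hence ker((I - K)^*) = span{v} = span{(8, 0, -2, 1)}. Therefore (I - K) x = y is solvable iff <y, v> = 0, i.e. iff 8y_1 - 2y_3 + y_4 = 0. When this holds, K y = u (v·y) = 0, so (I - K) y = y and x = y is a particular solution; the full solution set is the line x = y + c·u = y + c·(1, -1, 3, -1), c ∈ C.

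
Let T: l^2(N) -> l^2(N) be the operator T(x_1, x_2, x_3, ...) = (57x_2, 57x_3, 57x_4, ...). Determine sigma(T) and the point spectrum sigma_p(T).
sigma(T) = closed disk {z in C : |z| ≤ 57}; sigma_p(T) = open disk {z in C : |z| < 57}

Note T = 57·V where V is the unit left shift (V x)_k = x_{k+1}; so sigma(T) = 57·sigma(V) and ||T|| = 57||V||. ||T x||^2 = 3249sum_{k≥2} |x_k|^2 ≤ 3249||x||^2, with equality on {x : x_1 = 0}, so ||T|| = 57. For any lambda with |lambda| < 57, set r = lambda/57 (|r| < 1); the vector x = (1, r, r^2, ...) is in l^2 and satisfies T x = 57(r, r^2, ...) = lambda x, so lambda is an eigenvalue. On the boundary |lambda| = 57 the geometric series diverges, so no l^2 eigenvector exists, but these lambda lie in the approximate point spectrum. Hence sigma(T) is the closed disk of radius 57 and sigma_p(T) is the open disk.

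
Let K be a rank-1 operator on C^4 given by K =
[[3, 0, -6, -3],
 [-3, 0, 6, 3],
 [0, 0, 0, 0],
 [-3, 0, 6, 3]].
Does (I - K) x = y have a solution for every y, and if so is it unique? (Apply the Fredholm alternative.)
(I - K) is invertible (det(I - K) = -5 ≠ 0), so for every y in C^4 the equation (I - K) x = y has a unique solution.

K has rank 1, so it is an outer product K = u v^T: every row of K is a multiple of one row vector. Reading off the entries, u = (3, -3, 0, -3) and v = (1, 0, -2, -1) (row i of K equals u_i·v^T). A rank-one matrix u v^T satisfies K u = u (v·u) and kills the (3)-dimensional subspace v^⊥, so its characteristic polynomial is lambda^3 (lambda - v·u) with v·u = tr K = 6. Hence the eigenvalues of I - K are 1 (multiplicity 3) and 1 - (6) = -5, so det(I - K) = -5. (Direct check: I - K =
[[-2, 0, 6, 3],
 [3, 1, -6, -3],
 [0, 0, 1, 0],
 [3, 0, -6, -2]]
has determinant -5.) The finite-dimensional Fredholm alternative says: either (I - K) is invertible, or ker(I - K) ≠ {0} and then range(I - K) = ker((I - K)^*)^⊥, with dim ker(I - K) = dim ker((I - K)^*). Since det(I - K) ≠ 0, 1 is not an eigenvalue of K and ker(I - K) = {0}, so we are in the first case: for every y there is a unique x = (I - K)^(-1) y. Explicitly, by the Sherman–Morrison formula, (I - u v^T)^(-1) = I + u v^T/(1 - v·u), i.e. (I - K)^(-1) = I + K/(-5).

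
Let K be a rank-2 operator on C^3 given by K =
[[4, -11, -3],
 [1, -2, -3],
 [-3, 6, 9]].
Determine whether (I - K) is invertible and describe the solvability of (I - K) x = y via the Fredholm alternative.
(I - K) is invertible (det(I - K) = 20 ≠ 0), so for every y in C^3 the equation (I - K) x = y has a unique solution.

K has rank 2 and factors as K = U V^T = u1 v1^T + u2 v2^T with u1 = (3, 0, 0), v1 = (1, -3, 0), u2 = (-1, -1, 3), v2 = (-1, 2, 3) (multiplying out reproduces the displayed K). The nonzero eigenvalues of U V^T coincide with those of the 2 x 2 matrix G = V^T U = [[v1·u1, v1·u2], [v2·u1, v2·u2]] = [[3, 2], [-3, 8]], and by the Sylvester determinant identity det(I_3 - U V^T) = det(I_2 - V^T U) = det([[-2, -2], [3, -7]]) = (-2)(-7) - (-2)(3) = 20. (Direct check: I - K =
[[-3, 11, 3],
 [-1, 3, 3],
 [3, -6, -8]]
has determinant 20.) The finite-dimensional Fredholm alternative says: either (I - K) is invertible, or ker(I - K) ≠ {0} and then range(I - K) = ker((I - K)^*)^⊥, with dim ker(I - K) = dim ker((I - K)^*). Since det(I - K) ≠ 0, 1 is not an eigenvalue of K and ker(I - K) = {0}, so we are in the first case: for every y there is a unique x = (I - K)^(-1) y. (Explicitly, by the Woodbury identity, (I - U V^T)^(-1) = I + U (I_2 - G)^(-1) V^T.)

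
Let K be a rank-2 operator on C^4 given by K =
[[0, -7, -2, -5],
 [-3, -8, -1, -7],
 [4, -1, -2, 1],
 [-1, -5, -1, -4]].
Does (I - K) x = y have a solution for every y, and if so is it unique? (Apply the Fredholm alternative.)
(I - K) is invertible (det(I - K) = 18 ≠ 0), so for every y in C^4 the equation (I - K) x = y has a unique solution.

K has rank 2 and factors as K = U V^T = u1 v1^T + u2 v2^T with u1 = (-2, -1, -2, -1), v1 = (-1, 2, 1, 1), u2 = (1, 2, -1, 1), v2 = (-2, -3, 0, -3) (multiplying out reproduces the displayed K). The nonzero eigenvalues of U V^T coincide with those of the 2 x 2 matrix G = V^T U = [[v1·u1, v1·u2], [v2·u1, v2·u2]] = [[-3, 3], [10, -11]], and by the Sylvester determinant identity det(I_4 - U V^T) = det(I_2 - V^T U) = det([[4, -3], [-10, 12]]) = (4)(12) - (-3)(-10) = 18. (Direct check: I - K =
[[1, 7, 2, 5],
 [3, 9, 1, 7],
 [-4, 1, 3, -1],
 [1, 5, 1, 5]]
has determinant 18.) The finite-dimensional Fredholm alternative says: either (I - K) is invertible, or ker(I - K) ≠ {0} and then range(I - K) = ker((I - K)^*)^⊥, with dim ker(I - K) = dim ker((I - K)^*). Since det(I - K) ≠ 0, 1 is not an eigenvalue of K and ker(I - K) = {0}, so we are in the first case: for every y there is a unique x = (I - K)^(-1) y. (Explicitly, by the Woodbury identity, (I - U V^T)^(-1) = I + U (I_2 - G)^(-1) V^T.)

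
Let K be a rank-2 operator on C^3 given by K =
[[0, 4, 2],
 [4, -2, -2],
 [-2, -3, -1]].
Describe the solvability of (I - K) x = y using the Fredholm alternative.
(I - K) is invertible (det(I - K) = -12 ≠ 0), so for every y in C^3 the equation (I - K) x = y has a unique solution.

K has rank 2 and factors as K = U V^T = u1 v1^T + u2 v2^T with u1 = (0, 2, -1), v1 = (2, -1, -1), u2 = (2, 0, -2), v2 = (0, 2, 1) (multiplying out reproduces the displayed K). The nonzero eigenvalues of U V^T coincide with those of the 2 x 2 matrix G = V^T U = [[v1·u1, v1·u2], [v2·u1, v2·u2]] = [[-1, 6], [3, -2]], and by the Sylvester determinant identity det(I_3 - U V^T) = det(I_2 - V^T U) = det([[2, -6], [-3, 3]]) = (2)(3) - (-6)(-3) = -12. (Direct check: I - K =
[[1, -4, -2],
 [-4, 3, 2],
 [2, 3, 2]]
has determinant -12.) The finite-dimensional Fredholm alternative says: either (I - K) is invertible, or ker(I - K) ≠ {0} and then range(I - K) = ker((I - K)^*)^⊥, with dim ker(I - K) = dim ker((I - K)^*). Since det(I - K) ≠ 0, 1 is not an eigenvalue of K and ker(I - K) = {0}, so we are in the first case: for every y there is a unique x = (I - K)^(-1) y. (Explicitly, by the Woodbury identity, (I - U V^T)^(-1) = I + U (I_2 - G)^(-1) V^T.)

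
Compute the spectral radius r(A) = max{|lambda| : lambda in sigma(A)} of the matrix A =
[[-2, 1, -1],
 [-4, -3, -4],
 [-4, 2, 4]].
r(A) ≈ 4.0784

The eigenvalues of A are the roots of its characteristic polynomial. With M = A (coefficients from the trace, the sum of principal 2x2 minors, and det A):
  p(λ) = det(λ I - M) = λ^3 + λ^2 - 6λ - 60.
No integer candidate from the rational root theorem (±divisors of 60) is a root, so the roots are irrational. The cubic discriminant is Δ = -89580 < 0, so there is one real root and a complex-conjugate pair. p(4) = -4 and p(5) = 60 have opposite signs, so a root lies in (4, 5); Newton's method refines it to λ ≈ 4.0784. Dividing out (λ - (4.0784)) leaves approximately λ^2 + 5.0784λ + 14.7117. For λ^2 + 5.0784λ + 14.7117 the discriminant is -33.0566. It is negative, so the remaining roots are the complex-conjugate pair λ ≈ -2.5392 ± 2.8747i. Their product equals the constant term, so |λ|^2 ≈ 14.7117 and |λ| ≈ 3.8356.
Thus the eigenvalues (to 4 decimals) are 4.0784 (modulus 4.0784); -2.5392 ± 2.8747i (modulus 3.8356). The spectral radius is the largest modulus: r(A) ≈ 4.0784. (Cross-check: r(A) ≤ ||A||_2 ≈ 6.7482; equality holds whenever A is normal, though it can also hold for some non-normal A.)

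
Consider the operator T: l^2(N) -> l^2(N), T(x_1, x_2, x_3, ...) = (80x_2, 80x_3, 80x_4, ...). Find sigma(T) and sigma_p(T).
sigma(T) = closed disk {z in C : |z| ≤ 80}; sigma_p(T) = open disk {z in C : |z| < 80}

Note T = 80·V where V is the unit left shift (V x)_k = x_{k+1}; so sigma(T) = 80·sigma(V) and ||T|| = 80||V||. ||T x||^2 = 6400sum_{k≥2} |x_k|^2 ≤ 6400||x||^2, with equality on {x : x_1 = 0}, so ||T|| = 80. For any lambda with |lambda| < 80, set r = lambda/80 (|r| < 1); the vector x = (1, r, r^2, ...) is in l^2 and satisfies T x = 80(r, r^2, ...) = lambda x, so lambda is an eigenvalue. On the boundary |lambda| = 80 the geometric series diverges, so no l^2 eigenvector exists, but these lambda lie in the approximate point spectrum. Hence sigma(T) is the closed disk of radius 80 and sigma_p(T) is the open disk.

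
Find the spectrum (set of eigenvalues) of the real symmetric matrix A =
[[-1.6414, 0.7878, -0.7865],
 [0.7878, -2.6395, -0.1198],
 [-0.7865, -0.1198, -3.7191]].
sigma(A) ≈ {-4, -3, -1}

A is real symmetric, so its spectrum consists of real eigenvalues. Expanding the characteristic polynomial of the displayed matrix gives
  det(λ I - A) = p(λ) = λ^3 + (8)λ^2 + (19)λ + (12).
Solving p(λ) = 0 yields eigenvalues ≈ -4, -3, -1. (A is shown rounded to 4 decimals, so these recover the underlying integer eigenvalues to within that precision.)
Verification: the trace of A = -8 equals the sum of eigenvalues -8, and det(A) ≈ -12.0000 matches the eigenvalue product -12.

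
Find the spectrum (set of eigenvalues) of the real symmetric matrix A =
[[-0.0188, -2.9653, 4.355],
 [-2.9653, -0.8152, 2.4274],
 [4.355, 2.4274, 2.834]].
sigma(A) ≈ {-6, 2, 6}

A is real symmetric, so its spectrum consists of real eigenvalues. Expanding the characteristic polynomial of the displayed matrix gives
  det(λ I - A) = p(λ) = λ^3 + (-2)λ^2 + (-36)λ + (71.9984).
Solving p(λ) = 0 yields eigenvalues ≈ -6, 2, 6. (A is shown rounded to 4 decimals, so these recover the underlying integer eigenvalues to within that precision.)
Verification: the trace of A = 2 equals the sum of eigenvalues 2, and det(A) ≈ -71.9984 matches the eigenvalue product -72.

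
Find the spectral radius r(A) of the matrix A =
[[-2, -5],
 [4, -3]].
r(A) = sqrt(26) ≈ 5.099

The eigenvalues of A are the roots of its characteristic polynomial. With M = A (coefficients from the trace and determinant):
  p(λ) = det(λ I - M) = λ^2 + 5λ + 26.
For λ^2 + 5λ + 26 the discriminant is -79. It is negative, so the roots are the complex-conjugate pair λ = -5/2 ± (sqrt(79)/2) i ≈ -2.5 ± 4.4441i. For a conjugate pair the product of the roots equals the constant term, so |λ|^2 = 26 and |λ| = sqrt(26) ≈ 5.099.
Thus the eigenvalues (to 4 decimals) are -2.5 ± 4.4441i (modulus 5.099). The spectral radius is the largest modulus: r(A) = sqrt(26) ≈ 5.099. (Cross-check: r(A) ≤ ||A||_2 ≈ 5.8549; equality holds whenever A is normal, though it can also hold for some non-normal A.)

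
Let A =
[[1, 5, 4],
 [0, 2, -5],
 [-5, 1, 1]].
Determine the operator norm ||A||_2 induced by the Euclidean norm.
||A||_2 ≈ 6.9687 (= sqrt(largest eigenvalue of A^T A))

||A||_2 = sigma_max(A) = sqrt(lambda_max(A^T A)). Form the symmetric matrix M = A^T A =
[[26, 0, -1],
 [0, 30, 11],
 [-1, 11, 42]].
Its characteristic polynomial (trace, sum of principal 2x2 minors, determinant of M give the coefficients) is
  p(λ) = det(λ I - M) = λ^3 - 98λ^2 + 3010λ - 29584.
No integer candidate from the rational root theorem (±divisors of 29584) is a root, so the roots are irrational. The cubic discriminant is Δ = 2337136 > 0, so there are three distinct real roots. p(23) = -29 and p(24) = 32 have opposite signs, so a root lies in (23, 24); Newton's method refines it to λ ≈ 23.3698. p(26) = 4 and p(27) = -73 have opposite signs, so a root lies in (26, 27); Newton's method refines it to λ ≈ 26.0674. p(48) = -304 and p(49) = 257 have opposite signs, so a root lies in (48, 49); Newton's method refines it to λ ≈ 48.5628. Check (Vieta): the three roots sum to 98, matching tr M = 98.
So the eigenvalues of A^T A are ≈ 23.3698, 26.0674, 48.5628 (all ≥ 0, as they must be for A^T A). The largest is λ_max ≈ 48.5628, hence ||A||_2 = sqrt(λ_max) ≈ 6.9687.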